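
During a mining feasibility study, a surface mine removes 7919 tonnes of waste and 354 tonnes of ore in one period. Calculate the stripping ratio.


Stripping ratio = waste tonnage / ore tonnage
= 7919 / 354
= 22.3701

22.3701


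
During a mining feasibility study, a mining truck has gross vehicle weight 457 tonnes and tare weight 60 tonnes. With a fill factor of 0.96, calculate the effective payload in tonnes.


Maximum payload = gross - tare
= 457 - 60 = 397 tonnes
Effective payload = max payload * fill factor
= 397 * 0.96
= 381.12 tonnes

381.12 tonnes


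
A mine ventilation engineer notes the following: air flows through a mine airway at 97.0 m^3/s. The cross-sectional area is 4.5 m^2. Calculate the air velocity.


21.5556 m/s

Velocity = flow rate / cross-sectional area
= 97.0 / 4.5
= 21.5556 m/s


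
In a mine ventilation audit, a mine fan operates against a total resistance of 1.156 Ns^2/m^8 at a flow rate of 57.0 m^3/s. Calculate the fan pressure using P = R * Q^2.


3755.844 Pa

Compute Q^2:
Q^2 = 57.0^2 = 3249.0
Compute pressure:
P = R * Q^2 = 1.156 * 3249.0
= 3755.844 Pa


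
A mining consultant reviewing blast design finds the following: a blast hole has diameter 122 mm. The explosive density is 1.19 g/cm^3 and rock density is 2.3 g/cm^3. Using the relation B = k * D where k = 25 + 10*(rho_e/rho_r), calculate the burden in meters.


3.6812 m

First, compute k:
rho_e / rho_r = 1.19 / 2.3 = 0.5173913043
k = 25 + 10 * 0.5173913043 = 30.17391304
Then, compute burden:
B = k * D / 1000 = 30.17391304 * 122 / 1000
= 3681.217391 / 1000
= 3.6812 m


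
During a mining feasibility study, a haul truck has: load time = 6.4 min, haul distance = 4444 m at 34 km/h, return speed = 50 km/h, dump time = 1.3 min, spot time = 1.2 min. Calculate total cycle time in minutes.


Convert haul speed to m/min: 34 * 1000/60 = 566.6666667 m/min
Haul time = 4444 / 566.6666667 = 7.842352941 min
Convert return speed to m/min: 50 * 1000/60 = 833.3333333 m/min
Return time = 4444 / 833.3333333 = 5.3328 min
Total cycle time:
= 6.4 + 7.842352941 + 1.3 + 5.3328 + 1.2
= 22.0752 min

22.0752 min


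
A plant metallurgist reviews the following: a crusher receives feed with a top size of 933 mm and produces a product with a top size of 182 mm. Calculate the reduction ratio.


5.1264

Reduction ratio = feed size / product size
= 933 / 182
= 5.1264


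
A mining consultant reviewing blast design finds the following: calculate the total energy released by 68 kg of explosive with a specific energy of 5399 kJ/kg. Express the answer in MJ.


367.132 MJ

Energy = mass * specific_energy / 1000
= 68 * 5399 / 1000
= 367132 / 1000
= 367.132 MJ


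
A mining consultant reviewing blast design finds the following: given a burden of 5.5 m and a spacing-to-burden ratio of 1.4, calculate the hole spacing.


7.7 m

Spacing = burden * ratio
= 5.5 * 1.4
= 7.7 m


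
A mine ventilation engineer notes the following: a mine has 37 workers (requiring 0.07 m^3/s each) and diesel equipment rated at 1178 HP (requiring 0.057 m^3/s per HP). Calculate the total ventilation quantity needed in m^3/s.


Airflow for workers:
Q_people = 37 * 0.07 = 2.59 m^3/s
Airflow for diesel equipment:
Q_diesel = 1178 * 0.057 = 67.146 m^3/s
Total ventilation:
Q_total = 2.59 + 67.146
= 69.736 m^3/s

69.736 m^3/s


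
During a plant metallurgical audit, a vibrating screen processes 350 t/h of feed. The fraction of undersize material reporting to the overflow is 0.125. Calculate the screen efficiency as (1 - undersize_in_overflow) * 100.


Screen efficiency = (1 - fraction of undersize in overflow) * 100
= (1 - 0.125) * 100
= 0.875 * 100
= 87.5%

87.5%


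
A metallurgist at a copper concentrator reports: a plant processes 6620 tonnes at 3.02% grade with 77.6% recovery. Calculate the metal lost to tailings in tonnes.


Total metal in feed:
= 6620 * 3.02 / 100 = 199.924 tonnes
Metal recovered:
= 199.924 * 77.6 / 100 = 155.141024 tonnes
Metal lost to tailings:
= 199.924 - 155.141024
= 44.783 tonnes

44.783 tonnes


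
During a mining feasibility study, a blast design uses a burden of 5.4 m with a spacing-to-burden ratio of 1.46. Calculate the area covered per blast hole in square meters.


42.5736 m^2

First, find the spacing:
Spacing = burden * ratio = 5.4 * 1.46
= 7.884 m
Then, calculate the area:
Area = burden * spacing = 5.4 * 7.884
= 42.5736 m^2


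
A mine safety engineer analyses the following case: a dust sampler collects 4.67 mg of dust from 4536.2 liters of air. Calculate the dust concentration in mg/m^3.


1.0295 mg/m^3

Convert liters to m^3: 1 m^3 = 1000 L
Concentration = mass / volume * 1000
= 4.67 / 4536.2 * 1000
= 0.001029496054 * 1000
= 1.0295 mg/m^3


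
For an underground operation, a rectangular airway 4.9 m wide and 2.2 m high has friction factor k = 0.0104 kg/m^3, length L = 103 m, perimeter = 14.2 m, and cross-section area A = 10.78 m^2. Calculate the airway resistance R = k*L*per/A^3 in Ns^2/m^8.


Compute the numerator:
k * L * per = 0.0104 * 103 * 14.2
= 15.21104
Compute the denominator:
A^3 = 10.78^3 = 1252.726552
Resistance:
R = 15.21104 / 1252.726552
= 0.0121 Ns^2/m^8

0.0121 Ns^2/m^8


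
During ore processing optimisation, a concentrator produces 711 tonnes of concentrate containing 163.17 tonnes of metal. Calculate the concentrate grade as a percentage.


Grade = (metal in concentrate / concentrate mass) * 100
= (163.17 / 711) * 100
= 0.2294936709 * 100
= 22.9494%

22.9494%


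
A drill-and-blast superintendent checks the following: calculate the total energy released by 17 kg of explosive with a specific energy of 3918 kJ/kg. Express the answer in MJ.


66.606 MJ

Energy = mass * specific_energy / 1000
= 17 * 3918 / 1000
= 66606 / 1000
= 66.606 MJ


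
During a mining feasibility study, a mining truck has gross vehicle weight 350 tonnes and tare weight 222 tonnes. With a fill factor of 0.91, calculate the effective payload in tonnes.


Maximum payload = gross - tare
= 350 - 222 = 128 tonnes
Effective payload = max payload * fill factor
= 128 * 0.91
= 116.48 tonnes

116.48 tonnes


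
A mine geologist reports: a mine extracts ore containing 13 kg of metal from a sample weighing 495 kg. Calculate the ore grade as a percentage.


Ore grade = (metal mass / ore mass) * 100
= (13 / 495) * 100
= 0.02626262626 * 100
= 2.6263%

2.6263%


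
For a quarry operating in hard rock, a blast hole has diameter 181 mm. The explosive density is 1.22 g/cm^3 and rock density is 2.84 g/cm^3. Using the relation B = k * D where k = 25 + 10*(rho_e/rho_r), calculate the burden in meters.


First, compute k:
rho_e / rho_r = 1.22 / 2.84 = 0.4295774648
k = 25 + 10 * 0.4295774648 = 29.29577465
Then, compute burden:
B = k * D / 1000 = 29.29577465 * 181 / 1000
= 5302.535211 / 1000
= 5.3025 m

5.3025 m


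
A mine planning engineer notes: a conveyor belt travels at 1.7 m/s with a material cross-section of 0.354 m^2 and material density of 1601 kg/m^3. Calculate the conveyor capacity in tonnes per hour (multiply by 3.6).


Volumetric flow = speed * area
= 1.7 * 0.354 = 0.6018 m^3/s
Mass flow = volumetric * density
= 0.6018 * 1601 = 963.4818 kg/s
Convert to t/h: multiply by 3.6
Capacity = 963.4818 * 3.6
= 3468.5345 t/h

3468.5345 t/h


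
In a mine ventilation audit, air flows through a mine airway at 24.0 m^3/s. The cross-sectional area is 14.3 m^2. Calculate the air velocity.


Velocity = flow rate / cross-sectional area
= 24.0 / 14.3
= 1.6783 m/s

1.6783 m/s


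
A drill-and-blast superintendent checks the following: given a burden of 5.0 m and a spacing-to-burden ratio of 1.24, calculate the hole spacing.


6.2 m

Spacing = burden * ratio
= 5.0 * 1.24
= 6.2 m


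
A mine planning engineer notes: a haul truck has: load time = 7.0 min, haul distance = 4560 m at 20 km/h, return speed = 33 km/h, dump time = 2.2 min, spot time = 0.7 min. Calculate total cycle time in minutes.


31.8709 min

Convert haul speed to m/min: 20 * 1000/60 = 333.3333333 m/min
Haul time = 4560 / 333.3333333 = 13.68 min
Convert return speed to m/min: 33 * 1000/60 = 550 m/min
Return time = 4560 / 550 = 8.290909091 min
Total cycle time:
= 7.0 + 13.68 + 2.2 + 8.290909091 + 0.7
= 31.8709 min


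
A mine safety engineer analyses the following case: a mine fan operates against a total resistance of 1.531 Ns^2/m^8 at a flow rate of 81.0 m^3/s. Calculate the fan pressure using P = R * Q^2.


Compute Q^2:
Q^2 = 81.0^2 = 6561.0
Compute pressure:
P = R * Q^2 = 1.531 * 6561.0
= 10044.891 Pa

10044.891 Pa


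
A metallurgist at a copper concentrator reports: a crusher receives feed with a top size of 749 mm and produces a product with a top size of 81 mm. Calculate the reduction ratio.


9.2469

Reduction ratio = feed size / product size
= 749 / 81
= 9.2469


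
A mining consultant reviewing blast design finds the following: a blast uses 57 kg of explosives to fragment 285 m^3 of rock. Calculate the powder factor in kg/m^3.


Powder factor = explosive mass / rock volume
= 57 / 285
= 0.2 kg/m^3

0.2 kg/m^3


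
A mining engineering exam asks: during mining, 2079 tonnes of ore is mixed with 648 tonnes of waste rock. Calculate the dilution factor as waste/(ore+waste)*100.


Total material = ore + waste
= 2079 + 648 = 2727 tonnes
Dilution = waste / total * 100
= 648 / 2727 * 100
= 0.2376237624 * 100
= 23.7624%

23.7624%


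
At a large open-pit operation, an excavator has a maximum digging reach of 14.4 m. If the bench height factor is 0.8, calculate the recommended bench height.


11.52 m

Bench height = reach * factor
= 14.4 * 0.8
= 11.52 m


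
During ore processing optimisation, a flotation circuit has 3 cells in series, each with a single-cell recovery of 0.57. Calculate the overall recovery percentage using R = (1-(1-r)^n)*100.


92.0493%

Complement of single-cell recovery:
1 - r = 1 - 0.57 = 0.43
Raise to power n:
(1 - r)^3 = 0.43^3 = 0.079507
Overall recovery:
R = (1 - 0.079507) * 100
= 92.0493%


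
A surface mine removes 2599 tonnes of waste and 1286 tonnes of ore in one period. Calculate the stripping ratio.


2.021

Stripping ratio = waste tonnage / ore tonnage
= 2599 / 1286
= 2.021


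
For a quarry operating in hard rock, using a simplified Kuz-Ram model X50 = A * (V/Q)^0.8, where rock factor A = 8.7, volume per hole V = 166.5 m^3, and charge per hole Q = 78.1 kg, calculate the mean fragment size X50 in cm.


Compute V/Q:
V/Q = 166.5 / 78.1 = 2.131882202
Raise to the power 0.8:
(V/Q)^0.8 = 2.131882202^0.8 = 1.83235899
Multiply by A:
X50 = 8.7 * 1.83235899
= 15.9415 cm

15.9415 cm


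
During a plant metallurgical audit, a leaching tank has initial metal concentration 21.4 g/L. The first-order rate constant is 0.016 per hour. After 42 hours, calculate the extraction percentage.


48.9314%

Compute the exponent:
-k * t = -0.016 * 42 = -0.672
Remaining concentration:
C = 21.4 * exp(-0.672)
= 21.4 * 0.5106861834
= 10.92868432 g/L
Extracted = 21.4 - 10.92868432 = 10.47131568 g/L
Extraction % = 10.47131568 / 21.4 * 100
= 48.9314%


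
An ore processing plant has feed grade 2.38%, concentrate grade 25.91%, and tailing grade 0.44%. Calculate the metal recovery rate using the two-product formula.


Using the two-product formula:
R = 100 * c * (f - t) / (f * (c - t))
Numerator = 100 * 25.91 * (2.38 - 0.44)
= 100 * 25.91 * 1.94
= 5026.54
Denominator = 2.38 * (25.91 - 0.44)
= 2.38 * 25.47
= 60.6186
R = 5026.54 / 60.6186
= 82.9208%

82.9208%


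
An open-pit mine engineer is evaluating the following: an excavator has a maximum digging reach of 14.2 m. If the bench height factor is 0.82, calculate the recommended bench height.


11.644 m

Bench height = reach * factor
= 14.2 * 0.82
= 11.644 m


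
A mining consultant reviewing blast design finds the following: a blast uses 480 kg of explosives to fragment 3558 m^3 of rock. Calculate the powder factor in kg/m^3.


0.1349 kg/m^3

Powder factor = explosive mass / rock volume
= 480 / 3558
= 0.1349 kg/m^3


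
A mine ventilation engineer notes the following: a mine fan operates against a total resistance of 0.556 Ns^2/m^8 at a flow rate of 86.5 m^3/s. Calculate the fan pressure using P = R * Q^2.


4160.131 Pa

Compute Q^2:
Q^2 = 86.5^2 = 7482.25
Compute pressure:
P = R * Q^2 = 0.556 * 7482.25
= 4160.131 Pa


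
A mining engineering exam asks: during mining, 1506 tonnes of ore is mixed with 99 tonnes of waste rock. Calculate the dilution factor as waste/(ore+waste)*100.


6.1682%

Total material = ore + waste
= 1506 + 99 = 1605 tonnes
Dilution = waste / total * 100
= 99 / 1605 * 100
= 0.06168224299 * 100
= 6.1682%


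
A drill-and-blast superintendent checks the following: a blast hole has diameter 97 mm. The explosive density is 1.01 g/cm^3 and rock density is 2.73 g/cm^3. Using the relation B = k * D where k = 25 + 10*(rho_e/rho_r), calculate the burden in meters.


2.7839 m

First, compute k:
rho_e / rho_r = 1.01 / 2.73 = 0.36996337
k = 25 + 10 * 0.36996337 = 28.6996337
Then, compute burden:
B = k * D / 1000 = 28.6996337 * 97 / 1000
= 2783.864469 / 1000
= 2.7839 m


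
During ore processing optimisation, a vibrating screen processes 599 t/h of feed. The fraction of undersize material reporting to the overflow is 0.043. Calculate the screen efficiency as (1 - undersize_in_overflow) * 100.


Screen efficiency = (1 - fraction of undersize in overflow) * 100
= (1 - 0.043) * 100
= 0.957 * 100
= 95.7%

95.7%


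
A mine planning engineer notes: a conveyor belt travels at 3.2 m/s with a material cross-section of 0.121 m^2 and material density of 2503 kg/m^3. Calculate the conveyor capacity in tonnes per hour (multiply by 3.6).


3488.9818 t/h

Volumetric flow = speed * area
= 3.2 * 0.121 = 0.3872 m^3/s
Mass flow = volumetric * density
= 0.3872 * 2503 = 969.1616 kg/s
Convert to t/h: multiply by 3.6
Capacity = 969.1616 * 3.6
= 3488.9818 t/h


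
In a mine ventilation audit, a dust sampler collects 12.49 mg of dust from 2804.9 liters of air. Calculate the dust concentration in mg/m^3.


Convert liters to m^3: 1 m^3 = 1000 L
Concentration = mass / volume * 1000
= 12.49 / 2804.9 * 1000
= 0.004452921673 * 1000
= 4.4529 mg/m^3

4.4529 mg/m^3


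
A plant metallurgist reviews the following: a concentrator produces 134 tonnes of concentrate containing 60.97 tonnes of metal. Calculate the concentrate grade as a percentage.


Grade = (metal in concentrate / concentrate mass) * 100
= (60.97 / 134) * 100
= 0.455 * 100
= 45.5%

45.5%


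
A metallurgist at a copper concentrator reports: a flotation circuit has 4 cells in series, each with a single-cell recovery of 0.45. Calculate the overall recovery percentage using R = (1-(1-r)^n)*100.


Complement of single-cell recovery:
1 - r = 1 - 0.45 = 0.55
Raise to power n:
(1 - r)^4 = 0.55^4 = 0.09150625
Overall recovery:
R = (1 - 0.09150625) * 100
= 90.8494%

90.8494%


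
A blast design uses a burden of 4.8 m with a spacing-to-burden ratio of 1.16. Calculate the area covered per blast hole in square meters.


26.7264 m^2

First, find the spacing:
Spacing = burden * ratio = 4.8 * 1.16
= 5.568 m
Then, calculate the area:
Area = burden * spacing = 4.8 * 5.568
= 26.7264 m^2


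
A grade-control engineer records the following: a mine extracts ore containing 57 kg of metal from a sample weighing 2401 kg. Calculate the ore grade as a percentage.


Ore grade = (metal mass / ore mass) * 100
= (57 / 2401) * 100
= 0.02374010829 * 100
= 2.374%

2.374%


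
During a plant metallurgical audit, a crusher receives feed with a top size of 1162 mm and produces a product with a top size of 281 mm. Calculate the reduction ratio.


Reduction ratio = feed size / product size
= 1162 / 281
= 4.1352

4.1352


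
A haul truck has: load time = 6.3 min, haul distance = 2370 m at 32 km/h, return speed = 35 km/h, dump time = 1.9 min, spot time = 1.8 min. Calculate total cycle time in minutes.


18.5066 min

Convert haul speed to m/min: 32 * 1000/60 = 533.3333333 m/min
Haul time = 2370 / 533.3333333 = 4.44375 min
Convert return speed to m/min: 35 * 1000/60 = 583.3333333 m/min
Return time = 2370 / 583.3333333 = 4.062857143 min
Total cycle time:
= 6.3 + 4.44375 + 1.9 + 4.062857143 + 1.8
= 18.5066 min


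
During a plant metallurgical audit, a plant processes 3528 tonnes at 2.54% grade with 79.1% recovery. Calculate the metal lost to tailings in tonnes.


Total metal in feed:
= 3528 * 2.54 / 100 = 89.6112 tonnes
Metal recovered:
= 89.6112 * 79.1 / 100 = 70.8824592 tonnes
Metal lost to tailings:
= 89.6112 - 70.8824592
= 18.7287 tonnes

18.7287 tonnes


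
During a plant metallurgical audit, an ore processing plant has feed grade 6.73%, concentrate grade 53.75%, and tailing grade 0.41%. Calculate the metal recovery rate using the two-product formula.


94.6297%

Using the two-product formula:
R = 100 * c * (f - t) / (f * (c - t))
Numerator = 100 * 53.75 * (6.73 - 0.41)
= 100 * 53.75 * 6.32
= 33970.0
Denominator = 6.73 * (53.75 - 0.41)
= 6.73 * 53.34
= 358.9782
R = 33970.0 / 358.9782
= 94.6297%


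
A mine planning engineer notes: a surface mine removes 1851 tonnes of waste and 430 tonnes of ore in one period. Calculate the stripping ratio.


Stripping ratio = waste tonnage / ore tonnage
= 1851 / 430
= 4.3047

4.3047


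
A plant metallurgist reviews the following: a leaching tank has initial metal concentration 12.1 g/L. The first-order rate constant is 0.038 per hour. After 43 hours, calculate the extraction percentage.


80.4853%

Compute the exponent:
-k * t = -0.038 * 43 = -1.634
Remaining concentration:
C = 12.1 * exp(-1.634)
= 12.1 * 0.1951474212
= 2.361283796 g/L
Extracted = 12.1 - 2.361283796 = 9.738716204 g/L
Extraction % = 9.738716204 / 12.1 * 100
= 80.4853%


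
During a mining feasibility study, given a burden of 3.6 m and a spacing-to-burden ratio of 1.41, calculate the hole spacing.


Spacing = burden * ratio
= 3.6 * 1.41
= 5.076 m

5.076 m


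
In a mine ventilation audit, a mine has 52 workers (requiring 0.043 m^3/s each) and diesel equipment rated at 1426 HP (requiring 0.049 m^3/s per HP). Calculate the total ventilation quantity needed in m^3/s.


Airflow for workers:
Q_people = 52 * 0.043 = 2.236 m^3/s
Airflow for diesel equipment:
Q_diesel = 1426 * 0.049 = 69.874 m^3/s
Total ventilation:
Q_total = 2.236 + 69.874
= 72.11 m^3/s

72.11 m^3/s


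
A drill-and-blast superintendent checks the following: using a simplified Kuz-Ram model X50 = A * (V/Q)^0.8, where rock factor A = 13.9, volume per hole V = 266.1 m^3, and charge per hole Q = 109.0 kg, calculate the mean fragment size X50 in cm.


Compute V/Q:
V/Q = 266.1 / 109.0 = 2.441284404
Raise to the power 0.8:
(V/Q)^0.8 = 2.441284404^0.8 = 2.04218321
Multiply by A:
X50 = 13.9 * 2.04218321
= 28.3863 cm

28.3863 cm


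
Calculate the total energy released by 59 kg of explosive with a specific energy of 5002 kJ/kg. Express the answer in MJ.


Energy = mass * specific_energy / 1000
= 59 * 5002 / 1000
= 295118 / 1000
= 295.118 MJ

295.118 MJ


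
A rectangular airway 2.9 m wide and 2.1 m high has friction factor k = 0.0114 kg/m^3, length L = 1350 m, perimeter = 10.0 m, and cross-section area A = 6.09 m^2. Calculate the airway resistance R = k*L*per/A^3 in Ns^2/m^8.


Compute the numerator:
k * L * per = 0.0114 * 1350 * 10.0
= 153.9
Compute the denominator:
A^3 = 6.09^3 = 225.866529
Resistance:
R = 153.9 / 225.866529
= 0.6814 Ns^2/m^8

0.6814 Ns^2/m^8


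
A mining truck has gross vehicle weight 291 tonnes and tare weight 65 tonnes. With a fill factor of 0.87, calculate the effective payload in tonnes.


Maximum payload = gross - tare
= 291 - 65 = 226 tonnes
Effective payload = max payload * fill factor
= 226 * 0.87
= 196.62 tonnes

196.62 tonnes


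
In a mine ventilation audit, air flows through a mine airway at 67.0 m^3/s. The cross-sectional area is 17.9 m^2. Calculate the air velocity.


3.743 m/s

Velocity = flow rate / cross-sectional area
= 67.0 / 17.9
= 3.743 m/s


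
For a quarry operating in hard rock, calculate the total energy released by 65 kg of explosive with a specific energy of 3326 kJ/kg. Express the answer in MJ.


216.19 MJ

Energy = mass * specific_energy / 1000
= 65 * 3326 / 1000
= 216190 / 1000
= 216.19 MJ


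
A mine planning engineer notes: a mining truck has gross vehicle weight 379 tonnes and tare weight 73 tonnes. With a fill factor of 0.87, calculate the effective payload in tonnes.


Maximum payload = gross - tare
= 379 - 73 = 306 tonnes
Effective payload = max payload * fill factor
= 306 * 0.87
= 266.22 tonnes

266.22 tonnes


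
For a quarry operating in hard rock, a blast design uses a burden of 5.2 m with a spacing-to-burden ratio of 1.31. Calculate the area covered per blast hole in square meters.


First, find the spacing:
Spacing = burden * ratio = 5.2 * 1.31
= 6.812 m
Then, calculate the area:
Area = burden * spacing = 5.2 * 6.812
= 35.4224 m^2

35.4224 m^2


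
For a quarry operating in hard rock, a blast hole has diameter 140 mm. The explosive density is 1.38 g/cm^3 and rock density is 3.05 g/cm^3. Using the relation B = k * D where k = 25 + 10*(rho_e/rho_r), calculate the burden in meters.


First, compute k:
rho_e / rho_r = 1.38 / 3.05 = 0.4524590164
k = 25 + 10 * 0.4524590164 = 29.52459016
Then, compute burden:
B = k * D / 1000 = 29.52459016 * 140 / 1000
= 4133.442623 / 1000
= 4.1334 m

4.1334 m


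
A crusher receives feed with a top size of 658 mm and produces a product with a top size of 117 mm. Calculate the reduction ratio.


5.6239

Reduction ratio = feed size / product size
= 658 / 117
= 5.6239


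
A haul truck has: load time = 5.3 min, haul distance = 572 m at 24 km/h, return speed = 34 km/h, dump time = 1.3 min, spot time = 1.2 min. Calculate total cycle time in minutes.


10.2394 min

Convert haul speed to m/min: 24 * 1000/60 = 400 m/min
Haul time = 572 / 400 = 1.43 min
Convert return speed to m/min: 34 * 1000/60 = 566.6666667 m/min
Return time = 572 / 566.6666667 = 1.009411765 min
Total cycle time:
= 5.3 + 1.43 + 1.3 + 1.009411765 + 1.2
= 10.2394 min


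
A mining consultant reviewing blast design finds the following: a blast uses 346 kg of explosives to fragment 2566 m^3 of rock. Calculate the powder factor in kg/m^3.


0.1348 kg/m^3

Powder factor = explosive mass / rock volume
= 346 / 2566
= 0.1348 kg/m^3


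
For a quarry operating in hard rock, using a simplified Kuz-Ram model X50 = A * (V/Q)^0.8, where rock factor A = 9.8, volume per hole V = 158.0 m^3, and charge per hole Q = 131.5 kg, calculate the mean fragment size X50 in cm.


Compute V/Q:
V/Q = 158.0 / 131.5 = 1.201520913
Raise to the power 0.8:
(V/Q)^0.8 = 1.201520913^0.8 = 1.158204018
Multiply by A:
X50 = 9.8 * 1.158204018
= 11.3504 cm

11.3504 cm


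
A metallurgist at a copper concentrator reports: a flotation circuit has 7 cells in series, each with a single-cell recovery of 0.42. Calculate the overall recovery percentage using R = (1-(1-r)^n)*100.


Complement of single-cell recovery:
1 - r = 1 - 0.42 = 0.58
Raise to power n:
(1 - r)^7 = 0.58^7 = 0.02207984168
Overall recovery:
R = (1 - 0.02207984168) * 100
= 97.792%

97.792%


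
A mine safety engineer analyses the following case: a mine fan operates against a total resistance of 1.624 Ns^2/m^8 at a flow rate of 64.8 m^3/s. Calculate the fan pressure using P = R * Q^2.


6819.241 Pa

Compute Q^2:
Q^2 = 64.8^2 = 4199.04
Compute pressure:
P = R * Q^2 = 1.624 * 4199.04
= 6819.241 Pa


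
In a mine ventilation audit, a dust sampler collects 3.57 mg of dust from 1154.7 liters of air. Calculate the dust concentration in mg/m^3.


3.0917 mg/m^3

Convert liters to m^3: 1 m^3 = 1000 L
Concentration = mass / volume * 1000
= 3.57 / 1154.7 * 1000
= 0.003091712133 * 1000
= 3.0917 mg/m^3


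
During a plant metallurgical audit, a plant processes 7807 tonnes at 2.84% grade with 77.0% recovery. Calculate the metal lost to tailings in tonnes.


Total metal in feed:
= 7807 * 2.84 / 100 = 221.7188 tonnes
Metal recovered:
= 221.7188 * 77.0 / 100 = 170.723476 tonnes
Metal lost to tailings:
= 221.7188 - 170.723476
= 50.9953 tonnes

50.9953 tonnes


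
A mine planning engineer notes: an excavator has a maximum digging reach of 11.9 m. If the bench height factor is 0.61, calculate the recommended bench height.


Bench height = reach * factor
= 11.9 * 0.61
= 7.259 m

7.259 m


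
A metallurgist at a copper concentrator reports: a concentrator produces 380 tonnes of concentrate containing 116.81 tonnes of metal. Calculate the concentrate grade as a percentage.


Grade = (metal in concentrate / concentrate mass) * 100
= (116.81 / 380) * 100
= 0.3073947368 * 100
= 30.7395%

30.7395%


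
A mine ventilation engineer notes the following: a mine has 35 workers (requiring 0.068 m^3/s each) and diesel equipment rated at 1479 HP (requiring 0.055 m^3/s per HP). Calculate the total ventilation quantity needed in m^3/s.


Airflow for workers:
Q_people = 35 * 0.068 = 2.38 m^3/s
Airflow for diesel equipment:
Q_diesel = 1479 * 0.055 = 81.345 m^3/s
Total ventilation:
Q_total = 2.38 + 81.345
= 83.725 m^3/s

83.725 m^3/s


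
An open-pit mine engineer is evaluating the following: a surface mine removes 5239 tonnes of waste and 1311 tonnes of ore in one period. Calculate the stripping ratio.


3.9962

Stripping ratio = waste tonnage / ore tonnage
= 5239 / 1311
= 3.9962


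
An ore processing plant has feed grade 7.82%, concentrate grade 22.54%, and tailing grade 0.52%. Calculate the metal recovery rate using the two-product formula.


Using the two-product formula:
R = 100 * c * (f - t) / (f * (c - t))
Numerator = 100 * 22.54 * (7.82 - 0.52)
= 100 * 22.54 * 7.3
= 16454.2
Denominator = 7.82 * (22.54 - 0.52)
= 7.82 * 22.02
= 172.1964
R = 16454.2 / 172.1964
= 95.5548%

95.5548%


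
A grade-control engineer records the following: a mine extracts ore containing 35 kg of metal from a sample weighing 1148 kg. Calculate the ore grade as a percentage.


3.0488%

Ore grade = (metal mass / ore mass) * 100
= (35 / 1148) * 100
= 0.03048780488 * 100
= 3.0488%


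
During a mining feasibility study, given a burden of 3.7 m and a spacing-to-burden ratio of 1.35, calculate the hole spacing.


4.995 m

Spacing = burden * ratio
= 3.7 * 1.35
= 4.995 m


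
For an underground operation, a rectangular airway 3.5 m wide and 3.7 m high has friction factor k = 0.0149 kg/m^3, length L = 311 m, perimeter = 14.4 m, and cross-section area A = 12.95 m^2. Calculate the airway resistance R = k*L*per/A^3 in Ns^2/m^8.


Compute the numerator:
k * L * per = 0.0149 * 311 * 14.4
= 66.72816
Compute the denominator:
A^3 = 12.95^3 = 2171.747375
Resistance:
R = 66.72816 / 2171.747375
= 0.0307 Ns^2/m^8

0.0307 Ns^2/m^8


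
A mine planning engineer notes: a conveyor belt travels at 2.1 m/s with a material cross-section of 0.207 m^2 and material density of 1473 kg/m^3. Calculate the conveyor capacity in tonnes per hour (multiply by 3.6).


Volumetric flow = speed * area
= 2.1 * 0.207 = 0.4347 m^3/s
Mass flow = volumetric * density
= 0.4347 * 1473 = 640.3131 kg/s
Convert to t/h: multiply by 3.6
Capacity = 640.3131 * 3.6
= 2305.1272 t/h

2305.1272 t/h


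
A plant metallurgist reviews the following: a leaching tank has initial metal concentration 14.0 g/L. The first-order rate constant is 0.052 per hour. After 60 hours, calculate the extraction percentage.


Compute the exponent:
-k * t = -0.052 * 60 = -3.12
Remaining concentration:
C = 14.0 * exp(-3.12)
= 14.0 * 0.04415716842
= 0.6182003579 g/L
Extracted = 14.0 - 0.6182003579 = 13.38179964 g/L
Extraction % = 13.38179964 / 14.0 * 100
= 95.5843%

95.5843%


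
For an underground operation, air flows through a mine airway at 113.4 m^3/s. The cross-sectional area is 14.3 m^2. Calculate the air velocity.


7.9301 m/s

Velocity = flow rate / cross-sectional area
= 113.4 / 14.3
= 7.9301 m/s


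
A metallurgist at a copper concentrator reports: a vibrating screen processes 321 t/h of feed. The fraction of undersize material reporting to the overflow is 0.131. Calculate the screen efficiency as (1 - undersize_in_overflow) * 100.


Screen efficiency = (1 - fraction of undersize in overflow) * 100
= (1 - 0.131) * 100
= 0.869 * 100
= 86.9%

86.9%


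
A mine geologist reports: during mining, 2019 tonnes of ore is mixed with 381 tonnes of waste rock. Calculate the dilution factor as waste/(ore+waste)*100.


15.875%

Total material = ore + waste
= 2019 + 381 = 2400 tonnes
Dilution = waste / total * 100
= 381 / 2400 * 100
= 0.15875 * 100
= 15.875%


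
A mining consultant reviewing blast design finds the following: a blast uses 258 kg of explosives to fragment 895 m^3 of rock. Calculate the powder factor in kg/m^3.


Powder factor = explosive mass / rock volume
= 258 / 895
= 0.2883 kg/m^3

0.2883 kg/m^3


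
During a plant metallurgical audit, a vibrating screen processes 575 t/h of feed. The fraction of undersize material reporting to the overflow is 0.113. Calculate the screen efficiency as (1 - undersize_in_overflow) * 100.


88.7%

Screen efficiency = (1 - fraction of undersize in overflow) * 100
= (1 - 0.113) * 100
= 0.887 * 100
= 88.7%


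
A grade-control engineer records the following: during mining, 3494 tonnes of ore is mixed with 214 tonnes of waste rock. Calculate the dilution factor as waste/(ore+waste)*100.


Total material = ore + waste
= 3494 + 214 = 3708 tonnes
Dilution = waste / total * 100
= 214 / 3708 * 100
= 0.05771305286 * 100
= 5.7713%

5.7713%


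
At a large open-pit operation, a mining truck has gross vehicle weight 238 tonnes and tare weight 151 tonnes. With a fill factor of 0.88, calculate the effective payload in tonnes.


76.56 tonnes

Maximum payload = gross - tare
= 238 - 151 = 87 tonnes
Effective payload = max payload * fill factor
= 87 * 0.88
= 76.56 tonnes


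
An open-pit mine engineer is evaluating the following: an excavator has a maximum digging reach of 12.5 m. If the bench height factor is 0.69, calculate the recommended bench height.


Bench height = reach * factor
= 12.5 * 0.69
= 8.625 m

8.625 m


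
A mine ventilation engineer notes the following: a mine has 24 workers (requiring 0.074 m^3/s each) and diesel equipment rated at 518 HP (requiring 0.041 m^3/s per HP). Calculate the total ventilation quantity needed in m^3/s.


23.014 m^3/s

Airflow for workers:
Q_people = 24 * 0.074 = 1.776 m^3/s
Airflow for diesel equipment:
Q_diesel = 518 * 0.041 = 21.238 m^3/s
Total ventilation:
Q_total = 1.776 + 21.238
= 23.014 m^3/s


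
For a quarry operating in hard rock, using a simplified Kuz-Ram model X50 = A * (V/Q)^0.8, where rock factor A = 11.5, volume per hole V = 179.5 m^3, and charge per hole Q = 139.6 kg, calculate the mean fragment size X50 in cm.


Compute V/Q:
V/Q = 179.5 / 139.6 = 1.285816619
Raise to the power 0.8:
(V/Q)^0.8 = 1.285816619^0.8 = 1.222765644
Multiply by A:
X50 = 11.5 * 1.222765644
= 14.0618 cm

14.0618 cm


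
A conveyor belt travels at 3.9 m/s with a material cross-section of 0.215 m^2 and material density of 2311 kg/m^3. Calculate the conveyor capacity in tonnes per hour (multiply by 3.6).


Volumetric flow = speed * area
= 3.9 * 0.215 = 0.8385 m^3/s
Mass flow = volumetric * density
= 0.8385 * 2311 = 1937.7735 kg/s
Convert to t/h: multiply by 3.6
Capacity = 1937.7735 * 3.6
= 6975.9846 t/h

6975.9846 t/h


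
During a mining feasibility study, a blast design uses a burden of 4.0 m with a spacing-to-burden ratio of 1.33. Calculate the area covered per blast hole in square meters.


First, find the spacing:
Spacing = burden * ratio = 4.0 * 1.33
= 5.32 m
Then, calculate the area:
Area = burden * spacing = 4.0 * 5.32
= 21.28 m^2

21.28 m^2


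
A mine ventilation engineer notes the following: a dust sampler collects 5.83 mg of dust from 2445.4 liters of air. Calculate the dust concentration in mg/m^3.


2.3841 mg/m^3

Convert liters to m^3: 1 m^3 = 1000 L
Concentration = mass / volume * 1000
= 5.83 / 2445.4 * 1000
= 0.002384068046 * 1000
= 2.3841 mg/m^3


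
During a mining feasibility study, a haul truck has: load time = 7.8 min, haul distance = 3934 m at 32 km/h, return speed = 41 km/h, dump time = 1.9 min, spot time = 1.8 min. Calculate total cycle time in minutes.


24.6333 min

Convert haul speed to m/min: 32 * 1000/60 = 533.3333333 m/min
Haul time = 3934 / 533.3333333 = 7.37625 min
Convert return speed to m/min: 41 * 1000/60 = 683.3333333 m/min
Return time = 3934 / 683.3333333 = 5.757073171 min
Total cycle time:
= 7.8 + 7.37625 + 1.9 + 5.757073171 + 1.8
= 24.6333 min


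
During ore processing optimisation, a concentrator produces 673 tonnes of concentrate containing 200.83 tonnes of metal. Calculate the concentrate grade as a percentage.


Grade = (metal in concentrate / concentrate mass) * 100
= (200.83 / 673) * 100
= 0.298410104 * 100
= 29.841%

29.841%


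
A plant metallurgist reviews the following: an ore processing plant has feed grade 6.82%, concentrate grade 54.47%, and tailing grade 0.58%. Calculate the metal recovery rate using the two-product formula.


Using the two-product formula:
R = 100 * c * (f - t) / (f * (c - t))
Numerator = 100 * 54.47 * (6.82 - 0.58)
= 100 * 54.47 * 6.24
= 33989.28
Denominator = 6.82 * (54.47 - 0.58)
= 6.82 * 53.89
= 367.5298
R = 33989.28 / 367.5298
= 92.4803%

92.4803%


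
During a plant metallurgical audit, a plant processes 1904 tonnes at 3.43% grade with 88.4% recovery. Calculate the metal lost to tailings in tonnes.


7.5756 tonnes

Total metal in feed:
= 1904 * 3.43 / 100 = 65.3072 tonnes
Metal recovered:
= 65.3072 * 88.4 / 100 = 57.7315648 tonnes
Metal lost to tailings:
= 65.3072 - 57.7315648
= 7.5756 tonnes


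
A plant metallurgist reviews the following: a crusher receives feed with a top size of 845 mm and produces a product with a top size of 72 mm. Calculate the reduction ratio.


Reduction ratio = feed size / product size
= 845 / 72
= 11.7361

11.7361


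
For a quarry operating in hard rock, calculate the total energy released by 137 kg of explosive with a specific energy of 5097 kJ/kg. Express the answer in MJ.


698.289 MJ

Energy = mass * specific_energy / 1000
= 137 * 5097 / 1000
= 698289 / 1000
= 698.289 MJ


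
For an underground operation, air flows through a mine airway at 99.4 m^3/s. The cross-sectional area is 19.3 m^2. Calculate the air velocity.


5.1503 m/s

Velocity = flow rate / cross-sectional area
= 99.4 / 19.3
= 5.1503 m/s


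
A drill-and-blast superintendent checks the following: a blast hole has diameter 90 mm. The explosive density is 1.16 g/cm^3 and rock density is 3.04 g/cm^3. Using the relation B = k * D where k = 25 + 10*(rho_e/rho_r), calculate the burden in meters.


2.5934 m

First, compute k:
rho_e / rho_r = 1.16 / 3.04 = 0.3815789474
k = 25 + 10 * 0.3815789474 = 28.81578947
Then, compute burden:
B = k * D / 1000 = 28.81578947 * 90 / 1000
= 2593.421053 / 1000
= 2.5934 m


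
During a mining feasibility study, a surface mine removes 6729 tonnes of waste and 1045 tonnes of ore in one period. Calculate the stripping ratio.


Stripping ratio = waste tonnage / ore tonnage
= 6729 / 1045
= 6.4392

6.4392


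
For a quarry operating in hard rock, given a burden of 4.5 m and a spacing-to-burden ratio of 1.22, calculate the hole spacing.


5.49 m

Spacing = burden * ratio
= 4.5 * 1.22
= 5.49 m


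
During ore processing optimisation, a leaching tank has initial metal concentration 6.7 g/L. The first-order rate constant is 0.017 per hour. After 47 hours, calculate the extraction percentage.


Compute the exponent:
-k * t = -0.017 * 47 = -0.799
Remaining concentration:
C = 6.7 * exp(-0.799)
= 6.7 * 0.4497785178
= 3.013516069 g/L
Extracted = 6.7 - 3.013516069 = 3.686483931 g/L
Extraction % = 3.686483931 / 6.7 * 100
= 55.0221%

55.0221%


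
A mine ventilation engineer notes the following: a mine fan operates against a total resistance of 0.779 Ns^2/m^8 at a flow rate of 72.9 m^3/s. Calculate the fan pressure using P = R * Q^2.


4139.9254 Pa

Compute Q^2:
Q^2 = 72.9^2 = 5314.41
Compute pressure:
P = R * Q^2 = 0.779 * 5314.41
= 4139.9254 Pa


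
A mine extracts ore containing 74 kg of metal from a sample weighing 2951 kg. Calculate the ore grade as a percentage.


2.5076%

Ore grade = (metal mass / ore mass) * 100
= (74 / 2951) * 100
= 0.02507624534 * 100
= 2.5076%


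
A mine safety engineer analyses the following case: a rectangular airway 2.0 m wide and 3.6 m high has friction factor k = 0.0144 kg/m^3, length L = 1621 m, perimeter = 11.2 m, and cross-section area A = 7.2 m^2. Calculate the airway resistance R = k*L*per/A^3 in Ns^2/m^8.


Compute the numerator:
k * L * per = 0.0144 * 1621 * 11.2
= 261.43488
Compute the denominator:
A^3 = 7.2^3 = 373.248
Resistance:
R = 261.43488 / 373.248
= 0.7004 Ns^2/m^8

0.7004 Ns^2/m^8


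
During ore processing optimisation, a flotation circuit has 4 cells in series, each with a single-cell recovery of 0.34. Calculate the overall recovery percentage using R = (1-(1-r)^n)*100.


81.0253%

Complement of single-cell recovery:
1 - r = 1 - 0.34 = 0.66
Raise to power n:
(1 - r)^4 = 0.66^4 = 0.18974736
Overall recovery:
R = (1 - 0.18974736) * 100
= 81.0253%


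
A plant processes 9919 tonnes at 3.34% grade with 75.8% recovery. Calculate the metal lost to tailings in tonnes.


80.1733 tonnes

Total metal in feed:
= 9919 * 3.34 / 100 = 331.2946 tonnes
Metal recovered:
= 331.2946 * 75.8 / 100 = 251.1213068 tonnes
Metal lost to tailings:
= 331.2946 - 251.1213068
= 80.1733 tonnes


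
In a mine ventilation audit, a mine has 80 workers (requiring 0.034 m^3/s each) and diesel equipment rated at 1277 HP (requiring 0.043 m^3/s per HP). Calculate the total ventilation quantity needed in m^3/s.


57.631 m^3/s

Airflow for workers:
Q_people = 80 * 0.034 = 2.72 m^3/s
Airflow for diesel equipment:
Q_diesel = 1277 * 0.043 = 54.911 m^3/s
Total ventilation:
Q_total = 2.72 + 54.911
= 57.631 m^3/s


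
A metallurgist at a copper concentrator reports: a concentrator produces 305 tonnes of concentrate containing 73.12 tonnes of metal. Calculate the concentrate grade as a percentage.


Grade = (metal in concentrate / concentrate mass) * 100
= (73.12 / 305) * 100
= 0.2397377049 * 100
= 23.9738%

23.9738%


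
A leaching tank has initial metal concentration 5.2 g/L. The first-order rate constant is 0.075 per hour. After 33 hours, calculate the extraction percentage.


91.5837%

Compute the exponent:
-k * t = -0.075 * 33 = -2.475
Remaining concentration:
C = 5.2 * exp(-2.475)
= 5.2 * 0.08416299026
= 0.4376475493 g/L
Extracted = 5.2 - 0.4376475493 = 4.762352451 g/L
Extraction % = 4.762352451 / 5.2 * 100
= 91.5837%


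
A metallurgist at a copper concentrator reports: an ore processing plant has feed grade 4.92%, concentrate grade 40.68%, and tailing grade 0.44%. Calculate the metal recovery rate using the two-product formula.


Using the two-product formula:
R = 100 * c * (f - t) / (f * (c - t))
Numerator = 100 * 40.68 * (4.92 - 0.44)
= 100 * 40.68 * 4.48
= 18224.64
Denominator = 4.92 * (40.68 - 0.44)
= 4.92 * 40.24
= 197.9808
R = 18224.64 / 197.9808
= 92.0526%

92.0526%


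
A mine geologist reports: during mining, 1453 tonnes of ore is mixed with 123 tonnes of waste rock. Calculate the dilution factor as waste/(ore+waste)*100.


Total material = ore + waste
= 1453 + 123 = 1576 tonnes
Dilution = waste / total * 100
= 123 / 1576 * 100
= 0.07804568528 * 100
= 7.8046%

7.8046%


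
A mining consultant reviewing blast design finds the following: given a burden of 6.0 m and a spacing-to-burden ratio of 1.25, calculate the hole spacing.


Spacing = burden * ratio
= 6.0 * 1.25
= 7.5 m

7.5 m


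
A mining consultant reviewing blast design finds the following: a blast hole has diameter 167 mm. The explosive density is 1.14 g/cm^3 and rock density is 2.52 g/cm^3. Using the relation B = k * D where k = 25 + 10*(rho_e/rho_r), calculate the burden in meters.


First, compute k:
rho_e / rho_r = 1.14 / 2.52 = 0.4523809524
k = 25 + 10 * 0.4523809524 = 29.52380952
Then, compute burden:
B = k * D / 1000 = 29.52380952 * 167 / 1000
= 4930.47619 / 1000
= 4.9305 m

4.9305 m
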